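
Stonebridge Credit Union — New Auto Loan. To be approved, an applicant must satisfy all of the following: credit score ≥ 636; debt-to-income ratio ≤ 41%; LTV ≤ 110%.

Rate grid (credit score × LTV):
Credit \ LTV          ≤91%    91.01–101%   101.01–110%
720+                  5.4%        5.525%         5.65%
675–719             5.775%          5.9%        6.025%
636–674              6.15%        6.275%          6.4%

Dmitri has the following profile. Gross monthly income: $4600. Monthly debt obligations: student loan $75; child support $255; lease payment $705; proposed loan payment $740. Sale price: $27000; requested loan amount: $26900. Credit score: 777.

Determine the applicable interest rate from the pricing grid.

5.525%

Credit score 777 ≥ 636; Total monthly debts = (75 + 255 + 705 + 740) = 1,775. DTI = 1,775/4,600 = 38.6% ≤ 41%
LTV = 26,900/27,000 = 99.6% ≤ 110%
Row: 777 falls in 720+. Column: 99.6% falls in 91.01–101%. Rate = 5.525%.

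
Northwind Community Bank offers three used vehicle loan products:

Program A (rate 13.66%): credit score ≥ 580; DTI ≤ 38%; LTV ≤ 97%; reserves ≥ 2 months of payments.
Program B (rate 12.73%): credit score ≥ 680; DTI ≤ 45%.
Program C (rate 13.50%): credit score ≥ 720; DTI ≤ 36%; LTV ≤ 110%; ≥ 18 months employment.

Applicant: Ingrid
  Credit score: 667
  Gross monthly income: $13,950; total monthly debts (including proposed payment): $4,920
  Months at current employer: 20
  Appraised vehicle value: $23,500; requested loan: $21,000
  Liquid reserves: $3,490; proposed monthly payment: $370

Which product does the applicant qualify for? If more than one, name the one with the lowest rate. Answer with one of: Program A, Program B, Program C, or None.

Program A

DTI = 4,920/13,950 = 35.3%.
LTV = 21,000/23,500 = 89.4%.
Reserves = 3,490/370 = 9.4 months.
Program A: score 667 ≥ 580; DTI 35.3% ≤ 38%; LTV 89.4% ≤ 97%; reserves 9.4 ≥ 2 mo → qualifies.
Program B: score 667 < 680; DTI 35.3% ≤ 45% → does not qualify.
Program C: score 667 < 720; DTI 35.3% ≤ 36%; LTV 89.4% ≤ 110%; employment 20 ≥ 18 mo → does not qualify.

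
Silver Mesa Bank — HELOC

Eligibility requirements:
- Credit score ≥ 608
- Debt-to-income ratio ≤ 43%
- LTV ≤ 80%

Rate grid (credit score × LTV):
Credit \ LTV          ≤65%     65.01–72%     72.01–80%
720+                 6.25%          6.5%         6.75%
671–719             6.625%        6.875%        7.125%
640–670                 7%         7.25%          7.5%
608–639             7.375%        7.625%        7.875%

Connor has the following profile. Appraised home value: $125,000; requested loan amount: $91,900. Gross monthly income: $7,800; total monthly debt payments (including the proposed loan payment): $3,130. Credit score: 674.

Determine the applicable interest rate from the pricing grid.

7.125%

Credit score 674 ≥ 608; DTI: 3,130 ÷ 7,800 = 40.1%, within the 43% cap
LTV = 91,900/125,000 = 73.5% ≤ 80%
Credit 674 → row 671–719; LTV 73.5% → column 72.01–80%. Grid cell → 7.125%.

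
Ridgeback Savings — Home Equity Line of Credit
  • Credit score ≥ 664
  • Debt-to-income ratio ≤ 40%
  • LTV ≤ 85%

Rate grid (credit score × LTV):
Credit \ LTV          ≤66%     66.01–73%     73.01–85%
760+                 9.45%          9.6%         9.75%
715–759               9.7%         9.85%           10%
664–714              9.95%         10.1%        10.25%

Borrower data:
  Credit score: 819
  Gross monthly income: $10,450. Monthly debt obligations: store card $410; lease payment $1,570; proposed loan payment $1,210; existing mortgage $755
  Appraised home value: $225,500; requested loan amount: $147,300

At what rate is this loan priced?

9.45%

Credit score 819 ≥ 664; Total monthly debts = (410 + 1,570 + 1,210 + 755) = 3,945. DTI = 3,945/10,450 = 37.8% ≤ 40%
Loan-to-value = 147,300/225,500 = 65.3% — pass (85% max)
Credit 819 → row 760+; LTV 65.3% → column ≤66%. Grid cell → 9.45%.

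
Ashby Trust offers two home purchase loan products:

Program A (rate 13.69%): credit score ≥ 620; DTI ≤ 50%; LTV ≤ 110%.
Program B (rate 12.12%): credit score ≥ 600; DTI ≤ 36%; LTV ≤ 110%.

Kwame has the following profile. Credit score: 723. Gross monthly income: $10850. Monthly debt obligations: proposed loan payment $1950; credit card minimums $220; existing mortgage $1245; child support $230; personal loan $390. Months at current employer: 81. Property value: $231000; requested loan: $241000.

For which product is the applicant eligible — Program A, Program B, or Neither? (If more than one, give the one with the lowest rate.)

Total debts = (1,950 + 220 + 1,245 + 230 + 390) = 4,035; DTI = 4,035/10,850 = 37.2%.
LTV = 241,000/231,000 = 104.3%.
Program A: score 723 ≥ 620; DTI 37.2% ≤ 50%; LTV 104.3% ≤ 110% → qualifies.
Program B: score 723 ≥ 600; DTI 37.2% > 36%; LTV 104.3% ≤ 110% → does not qualify.

Program A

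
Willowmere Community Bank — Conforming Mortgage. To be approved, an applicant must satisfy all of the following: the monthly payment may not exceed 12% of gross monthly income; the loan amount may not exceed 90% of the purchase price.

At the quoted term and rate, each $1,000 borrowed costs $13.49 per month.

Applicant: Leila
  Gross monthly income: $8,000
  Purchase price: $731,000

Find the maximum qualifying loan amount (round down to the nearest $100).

Payment cap: 12% × $8,000 = $960/month.
At $13.49 per $1,000, that supports 960/13.49 × 1,000 ≈ $71,163 → $71,100.
LTV cap: 90% × $731,000 = $657,900 → $657,900.
Binding constraint: payment-to-income.

$71,100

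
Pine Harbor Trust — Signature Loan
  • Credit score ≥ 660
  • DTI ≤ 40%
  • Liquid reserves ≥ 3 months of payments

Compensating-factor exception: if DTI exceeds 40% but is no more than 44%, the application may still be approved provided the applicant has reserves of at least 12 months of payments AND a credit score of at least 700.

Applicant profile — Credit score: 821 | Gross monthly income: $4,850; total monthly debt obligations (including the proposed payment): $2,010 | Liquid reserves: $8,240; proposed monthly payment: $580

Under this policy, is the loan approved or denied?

Approved

Credit score 821 ≥ 660 (meets base)
DTI: 2,010 ÷ 4,850 = 41.4%, over the 40% base limit.
Reserves = 8,240/580 = 14.2 months ≥ 3
DTI 41.4% is within the 40%–44% exception band; checking compensating factors.
Override check — reserves: 14.2 mo (ok); score: 821 (ok).
Both compensating conditions met → exception applies.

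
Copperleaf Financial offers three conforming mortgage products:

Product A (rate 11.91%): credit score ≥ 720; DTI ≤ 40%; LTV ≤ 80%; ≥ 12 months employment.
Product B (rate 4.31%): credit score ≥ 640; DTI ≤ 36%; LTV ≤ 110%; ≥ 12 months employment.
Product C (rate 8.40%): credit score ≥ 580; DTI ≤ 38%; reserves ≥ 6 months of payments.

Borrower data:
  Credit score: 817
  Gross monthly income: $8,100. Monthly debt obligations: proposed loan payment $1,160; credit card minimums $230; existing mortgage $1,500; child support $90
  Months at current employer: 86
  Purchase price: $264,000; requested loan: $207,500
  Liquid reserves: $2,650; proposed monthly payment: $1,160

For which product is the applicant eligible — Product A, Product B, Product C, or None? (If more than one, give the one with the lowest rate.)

Total debts = (1,160 + 230 + 1,500 + 90) = 2,980; DTI = 2,980/8,100 = 36.8%.
LTV = 207,500/264,000 = 78.6%.
Reserves = 2,650/1,160 = 2.3 months.
Product A: score 817 ≥ 720; DTI 36.8% ≤ 40%; LTV 78.6% ≤ 80%; employment 86 ≥ 12 mo → qualifies.
Product B: score 817 ≥ 640; DTI 36.8% > 36%; LTV 78.6% ≤ 110%; employment 86 ≥ 12 mo → does not qualify.
Product C: score 817 ≥ 580; DTI 36.8% ≤ 38%; reserves 2.3 < 6 mo → does not qualify.

Product A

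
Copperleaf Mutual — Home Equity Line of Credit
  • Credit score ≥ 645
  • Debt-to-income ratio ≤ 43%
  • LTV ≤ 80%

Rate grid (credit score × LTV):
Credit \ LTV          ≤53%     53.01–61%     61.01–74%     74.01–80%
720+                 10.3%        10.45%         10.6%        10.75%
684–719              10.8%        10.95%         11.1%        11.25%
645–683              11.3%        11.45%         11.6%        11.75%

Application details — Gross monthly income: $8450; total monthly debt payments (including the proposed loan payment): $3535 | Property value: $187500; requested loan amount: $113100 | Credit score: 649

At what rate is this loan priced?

Credit score 649 ≥ 645; DTI = 3,535/8,450 = 41.8% ≤ 43%
LTV: 113,100 ÷ 187,500 = 60.3%, within 80% cap
Score 649 is in the 645–683 band; LTV 60.3% is in the 53.01–61% band → 11.45%.

11.45%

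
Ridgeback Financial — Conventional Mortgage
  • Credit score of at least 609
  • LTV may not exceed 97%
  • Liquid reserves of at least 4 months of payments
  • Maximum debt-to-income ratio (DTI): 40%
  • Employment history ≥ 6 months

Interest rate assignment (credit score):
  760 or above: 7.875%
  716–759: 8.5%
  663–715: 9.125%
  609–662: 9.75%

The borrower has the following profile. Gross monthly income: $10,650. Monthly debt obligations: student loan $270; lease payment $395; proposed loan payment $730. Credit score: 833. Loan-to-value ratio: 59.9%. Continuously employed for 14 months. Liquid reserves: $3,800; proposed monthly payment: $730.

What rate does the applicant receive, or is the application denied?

Credit score 833 ≥ 609 (meets minimum)
Employment 14 ≥ 6 months
Reserves: 3,800 ÷ 730 = 5.2 months (meets 4-month minimum)
LTV 59.9% — within 97%
Total monthly debts = (270 + 395 + 730) = 1,395. DTI: 1,395 ÷ 10,650 = 13.1%, within the 40% cap
All requirements met. Score 833 falls in the 760 or above tier → 7.875%.

Approved at 7.875%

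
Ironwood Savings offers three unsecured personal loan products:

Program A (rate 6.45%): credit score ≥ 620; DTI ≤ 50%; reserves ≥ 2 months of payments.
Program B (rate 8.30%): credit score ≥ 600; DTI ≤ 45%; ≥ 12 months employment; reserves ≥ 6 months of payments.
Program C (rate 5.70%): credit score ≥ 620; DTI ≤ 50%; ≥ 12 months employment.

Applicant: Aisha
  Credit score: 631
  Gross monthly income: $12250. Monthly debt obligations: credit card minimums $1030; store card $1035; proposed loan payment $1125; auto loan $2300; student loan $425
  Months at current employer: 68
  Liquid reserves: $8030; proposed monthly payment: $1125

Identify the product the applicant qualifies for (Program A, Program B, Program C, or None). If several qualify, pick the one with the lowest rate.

Total debts = (1,030 + 1,035 + 1,125 + 2,300 + 425) = 5,915; DTI = 5,915/12,250 = 48.3%.
Reserves = 8,030/1,125 = 7.1 months.
Program A: score 631 ≥ 620; DTI 48.3% ≤ 50%; reserves 7.1 ≥ 2 mo → qualifies.
Program B: score 631 ≥ 600; DTI 48.3% > 45%; employment 68 ≥ 12 mo; reserves 7.1 ≥ 6 mo → does not qualify.
Program C: score 631 ≥ 620; DTI 48.3% ≤ 50%; employment 68 ≥ 12 mo → qualifies.
Qualifying: Program A, Program C. Lowest rate is 5.70% → Program C.

Program C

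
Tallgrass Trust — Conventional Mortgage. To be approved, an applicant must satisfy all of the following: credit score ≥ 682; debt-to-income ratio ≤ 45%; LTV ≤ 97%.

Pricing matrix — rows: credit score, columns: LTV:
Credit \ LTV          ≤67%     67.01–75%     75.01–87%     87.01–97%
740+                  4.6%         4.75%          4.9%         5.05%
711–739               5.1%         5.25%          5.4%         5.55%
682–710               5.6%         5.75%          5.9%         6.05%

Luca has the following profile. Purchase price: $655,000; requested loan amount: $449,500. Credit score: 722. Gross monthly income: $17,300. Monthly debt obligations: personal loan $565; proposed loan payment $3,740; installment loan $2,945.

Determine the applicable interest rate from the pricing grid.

Credit score 722 ≥ 682; Total monthly debts = (565 + 3,740 + 2,945) = 7,250. Debt-to-income = 7,250/17,300 = 41.9% — meets 45% limit
Loan-to-value = 449,500/655,000 = 68.6% — pass (97% max)
Row: 722 falls in 711–739. Column: 68.6% falls in 67.01–75%. Rate = 5.25%.

5.25%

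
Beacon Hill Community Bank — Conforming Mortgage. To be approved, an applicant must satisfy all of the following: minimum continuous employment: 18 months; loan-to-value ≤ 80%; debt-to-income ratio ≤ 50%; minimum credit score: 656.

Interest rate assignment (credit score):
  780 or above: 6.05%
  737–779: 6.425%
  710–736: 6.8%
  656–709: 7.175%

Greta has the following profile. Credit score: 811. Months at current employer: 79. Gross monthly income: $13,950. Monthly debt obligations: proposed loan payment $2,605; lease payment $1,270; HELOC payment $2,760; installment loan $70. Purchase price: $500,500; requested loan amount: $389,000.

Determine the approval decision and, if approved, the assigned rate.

Credit score 811 ≥ 656 (meets minimum)
Employment 79 ≥ 18 months
Loan-to-value = 389,000/500,500 = 77.7% — pass (80% max)
Total monthly debts = (2,605 + 1,270 + 2,760 + 70) = 6,705. Debt-to-income = 6,705/13,950 = 48.1% — meets 50% limit
All requirements met. Score 811 falls in the 780 or above tier → 6.05%.

Approved at 6.05%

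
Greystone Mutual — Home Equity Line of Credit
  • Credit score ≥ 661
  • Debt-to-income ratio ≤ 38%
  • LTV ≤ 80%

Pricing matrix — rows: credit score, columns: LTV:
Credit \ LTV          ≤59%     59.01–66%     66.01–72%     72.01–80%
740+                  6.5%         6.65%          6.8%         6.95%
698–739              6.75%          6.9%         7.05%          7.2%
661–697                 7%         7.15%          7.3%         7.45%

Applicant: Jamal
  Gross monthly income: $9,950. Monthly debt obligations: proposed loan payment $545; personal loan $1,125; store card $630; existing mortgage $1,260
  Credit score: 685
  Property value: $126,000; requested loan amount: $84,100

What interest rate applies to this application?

7.3%

Credit score 685 ≥ 661; Total monthly debts = (545 + 1,125 + 630 + 1,260) = 3,560. DTI: 3,560 ÷ 9,950 = 35.8%, within the 38% cap
Loan-to-value = 84,100/126,000 = 66.7% — pass (80% max)
Credit 685 → row 661–697; LTV 66.7% → column 66.01–72%. Grid cell → 7.3%.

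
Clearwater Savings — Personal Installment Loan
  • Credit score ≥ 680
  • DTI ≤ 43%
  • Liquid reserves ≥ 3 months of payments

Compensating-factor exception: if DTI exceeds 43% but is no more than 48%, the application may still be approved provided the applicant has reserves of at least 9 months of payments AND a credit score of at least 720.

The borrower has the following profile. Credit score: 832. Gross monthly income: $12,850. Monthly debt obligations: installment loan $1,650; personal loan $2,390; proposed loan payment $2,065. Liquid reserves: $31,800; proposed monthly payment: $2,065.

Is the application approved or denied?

Credit score 832 ≥ 680 (meets base)
Total debts = (1,650 + 2,390 + 2,065) = 6,105. DTI: 6,105 ÷ 12,850 = 47.5%, over the 43% base limit.
Reserves = 31,800/2,065 = 15.4 months ≥ 3
47.5% falls in the override range (43%–48%), so the compensating-factor test applies.
Reserves 15.4 ≥ 9 months; credit score 832 ≥ 720.
Both compensating conditions met → exception applies.

Approved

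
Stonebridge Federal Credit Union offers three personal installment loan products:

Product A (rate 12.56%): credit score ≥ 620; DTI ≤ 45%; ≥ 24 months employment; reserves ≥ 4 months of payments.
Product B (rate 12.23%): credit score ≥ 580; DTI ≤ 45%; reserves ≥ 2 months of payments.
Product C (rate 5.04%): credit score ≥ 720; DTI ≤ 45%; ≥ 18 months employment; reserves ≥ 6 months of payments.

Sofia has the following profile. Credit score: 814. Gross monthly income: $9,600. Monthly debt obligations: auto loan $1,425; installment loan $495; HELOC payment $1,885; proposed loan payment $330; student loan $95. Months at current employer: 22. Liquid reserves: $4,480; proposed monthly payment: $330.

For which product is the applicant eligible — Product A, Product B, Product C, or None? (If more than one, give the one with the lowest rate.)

Product C

Total debts = (1,425 + 495 + 1,885 + 330 + 95) = 4,230; DTI = 4,230/9,600 = 44.1%.
Reserves = 4,480/330 = 13.6 months.
Product A: score 814 ≥ 620; DTI 44.1% ≤ 45%; employment 22 < 24 mo; reserves 13.6 ≥ 4 mo → does not qualify.
Product B: score 814 ≥ 580; DTI 44.1% ≤ 45%; reserves 13.6 ≥ 2 mo → qualifies.
Product C: score 814 ≥ 720; DTI 44.1% ≤ 45%; employment 22 ≥ 18 mo; reserves 13.6 ≥ 6 mo → qualifies.
Qualifying: Product B, Product C. Lowest rate is 5.04% → Product C.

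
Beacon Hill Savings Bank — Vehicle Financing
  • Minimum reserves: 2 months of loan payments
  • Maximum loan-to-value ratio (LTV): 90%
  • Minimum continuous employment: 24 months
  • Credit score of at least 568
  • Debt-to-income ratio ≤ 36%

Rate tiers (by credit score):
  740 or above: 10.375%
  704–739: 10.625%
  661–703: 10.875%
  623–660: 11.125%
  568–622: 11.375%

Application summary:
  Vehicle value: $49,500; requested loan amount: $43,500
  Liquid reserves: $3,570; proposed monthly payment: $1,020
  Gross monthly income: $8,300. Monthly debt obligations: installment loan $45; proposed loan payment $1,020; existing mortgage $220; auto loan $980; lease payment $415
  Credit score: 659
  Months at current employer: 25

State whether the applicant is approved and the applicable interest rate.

Credit score 659 ≥ 568 (meets minimum)
Employment 25 ≥ 24 months
Total monthly debts = (45 + 1,020 + 220 + 980 + 415) = 2,680. Debt-to-income = 2,680/8,300 = 32.3% — meets 36% limit
Reserves: 3,570 ÷ 1,020 = 3.5 months (meets 2-month minimum)
LTV: 43,500 ÷ 49,500 = 87.9%, within 90% cap
All requirements met. Score 659 falls in the 623–660 tier → 11.125%.

Approved at 11.125%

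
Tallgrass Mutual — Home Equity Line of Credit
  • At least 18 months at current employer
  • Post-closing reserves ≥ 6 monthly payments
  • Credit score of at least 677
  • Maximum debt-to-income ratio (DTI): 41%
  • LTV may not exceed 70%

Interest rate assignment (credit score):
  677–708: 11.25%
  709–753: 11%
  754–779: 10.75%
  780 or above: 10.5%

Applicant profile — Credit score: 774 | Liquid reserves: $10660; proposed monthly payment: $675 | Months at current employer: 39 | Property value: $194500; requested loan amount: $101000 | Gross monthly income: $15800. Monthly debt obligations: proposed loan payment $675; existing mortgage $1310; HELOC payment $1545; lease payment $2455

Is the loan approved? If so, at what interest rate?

Credit score 774 ≥ 677 (meets minimum)
LTV: 101,000 ÷ 194,500 = 51.9%, within 70% cap
Liquid reserves cover 10,660/675 = 15.8 months — ≥ 6 required
Employment 39 ≥ 18 months
Total monthly debts = (675 + 1,310 + 1,545 + 2,455) = 5,985. DTI: 5,985 ÷ 15,800 = 37.9%, within the 41% cap
All requirements met. Score 774 falls in the 754–779 tier → 10.75%.

Approved at 10.75%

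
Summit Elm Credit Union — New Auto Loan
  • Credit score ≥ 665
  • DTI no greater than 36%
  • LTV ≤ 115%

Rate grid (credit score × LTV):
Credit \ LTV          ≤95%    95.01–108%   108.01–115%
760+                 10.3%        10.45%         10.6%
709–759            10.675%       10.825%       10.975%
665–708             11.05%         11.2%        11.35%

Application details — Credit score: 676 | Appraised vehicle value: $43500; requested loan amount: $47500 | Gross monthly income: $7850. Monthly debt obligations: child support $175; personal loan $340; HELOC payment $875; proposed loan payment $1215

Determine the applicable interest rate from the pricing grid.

11.35%

Credit score 676 ≥ 665; Total monthly debts = (175 + 340 + 875 + 1,215) = 2,605. Debt-to-income = 2,605/7,850 = 33.2% — meets 36% limit
LTV = 47,500/43,500 = 109.2% ≤ 115%
Row: 676 falls in 665–708. Column: 109.2% falls in 108.01–115%. Rate = 11.35%.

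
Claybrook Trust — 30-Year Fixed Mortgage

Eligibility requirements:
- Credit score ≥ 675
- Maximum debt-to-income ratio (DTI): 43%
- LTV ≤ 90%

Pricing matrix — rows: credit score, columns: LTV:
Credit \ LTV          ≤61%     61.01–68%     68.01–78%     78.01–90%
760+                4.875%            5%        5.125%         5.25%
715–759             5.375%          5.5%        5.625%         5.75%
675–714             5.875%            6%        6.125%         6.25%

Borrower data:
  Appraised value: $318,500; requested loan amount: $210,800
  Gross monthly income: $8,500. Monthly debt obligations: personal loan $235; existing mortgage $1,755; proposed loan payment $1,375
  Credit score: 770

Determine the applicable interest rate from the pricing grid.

Credit score 770 ≥ 675; Total monthly debts = (235 + 1,755 + 1,375) = 3,365. DTI = 3,365/8,500 = 39.6% ≤ 43%
LTV = 210,800/318,500 = 66.2% ≤ 90%
Credit 770 → row 760+; LTV 66.2% → column 61.01–68%. Grid cell → 5%.

5%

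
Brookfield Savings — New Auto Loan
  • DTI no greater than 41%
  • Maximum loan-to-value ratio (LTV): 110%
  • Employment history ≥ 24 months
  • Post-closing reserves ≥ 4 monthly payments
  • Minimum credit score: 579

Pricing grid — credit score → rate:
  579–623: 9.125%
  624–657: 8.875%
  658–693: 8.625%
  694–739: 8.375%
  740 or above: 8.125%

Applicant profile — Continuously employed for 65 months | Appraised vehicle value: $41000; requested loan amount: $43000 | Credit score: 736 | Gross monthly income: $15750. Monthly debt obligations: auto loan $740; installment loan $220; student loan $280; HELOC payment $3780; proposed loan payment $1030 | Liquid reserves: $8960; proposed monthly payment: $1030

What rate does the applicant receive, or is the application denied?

Approved at 8.375%

Credit score 736 ≥ 579 (meets minimum)
Employment 65 ≥ 24 months
Reserves = 8,960/1,030 = 8.7 months ≥ 4
LTV: 43,000 ÷ 41,000 = 104.9%, within 110% cap
Total monthly debts = (740 + 220 + 280 + 3,780 + 1,030) = 6,050. DTI = 6,050/15,750 = 38.4% ≤ 41%
All requirements met. Score 736 falls in the 694–739 tier → 8.375%.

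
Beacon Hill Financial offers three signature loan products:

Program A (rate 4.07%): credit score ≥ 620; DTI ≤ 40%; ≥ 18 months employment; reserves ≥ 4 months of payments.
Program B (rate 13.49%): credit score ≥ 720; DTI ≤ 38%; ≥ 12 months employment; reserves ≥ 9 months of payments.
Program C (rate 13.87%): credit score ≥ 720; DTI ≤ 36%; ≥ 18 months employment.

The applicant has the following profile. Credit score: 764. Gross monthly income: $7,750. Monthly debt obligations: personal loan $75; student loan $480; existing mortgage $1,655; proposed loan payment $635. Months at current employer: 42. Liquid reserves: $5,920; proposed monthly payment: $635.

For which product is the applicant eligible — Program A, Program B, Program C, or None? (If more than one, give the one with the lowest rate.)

Program A

Total debts = (75 + 480 + 1,655 + 635) = 2,845; DTI = 2,845/7,750 = 36.7%.
Reserves = 5,920/635 = 9.3 months.
Program A: score 764 ≥ 620; DTI 36.7% ≤ 40%; employment 42 ≥ 18 mo; reserves 9.3 ≥ 4 mo → qualifies.
Program B: score 764 ≥ 720; DTI 36.7% ≤ 38%; employment 42 ≥ 12 mo; reserves 9.3 ≥ 9 mo → qualifies.
Program C: score 764 ≥ 720; DTI 36.7% > 36%; employment 42 ≥ 18 mo → does not qualify.
Qualifying: Program A, Program B. Lowest rate is 4.07% → Program A.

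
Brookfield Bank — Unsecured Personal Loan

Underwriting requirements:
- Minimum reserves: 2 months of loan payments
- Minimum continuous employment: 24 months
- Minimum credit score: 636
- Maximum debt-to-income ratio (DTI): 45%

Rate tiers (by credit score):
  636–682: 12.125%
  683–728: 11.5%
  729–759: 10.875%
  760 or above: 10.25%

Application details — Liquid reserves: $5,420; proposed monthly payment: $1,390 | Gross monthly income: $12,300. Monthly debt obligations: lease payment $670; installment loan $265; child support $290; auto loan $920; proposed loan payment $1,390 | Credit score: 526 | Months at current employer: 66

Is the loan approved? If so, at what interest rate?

Credit score 526 < 636 (below minimum)
Liquid reserves cover 5,420/1,390 = 3.9 months — ≥ 2 required
Employment 66 ≥ 24 months
Total monthly debts = (670 + 265 + 290 + 920 + 1,390) = 3,535. DTI: 3,535 ÷ 12,300 = 28.7%, within the 45% cap
Not all requirements met → denied.

Denied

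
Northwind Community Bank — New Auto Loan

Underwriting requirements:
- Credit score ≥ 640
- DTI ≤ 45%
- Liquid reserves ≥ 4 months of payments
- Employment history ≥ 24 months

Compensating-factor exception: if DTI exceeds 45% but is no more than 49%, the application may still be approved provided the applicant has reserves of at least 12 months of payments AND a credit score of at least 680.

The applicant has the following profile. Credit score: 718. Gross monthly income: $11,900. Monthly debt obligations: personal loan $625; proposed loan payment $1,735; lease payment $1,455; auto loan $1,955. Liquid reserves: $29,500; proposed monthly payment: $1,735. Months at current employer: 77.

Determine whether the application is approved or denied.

Credit score 718 ≥ 640 (meets base)
Total debts = (625 + 1,735 + 1,455 + 1,955) = 5,770. DTI: 5,770 ÷ 11,900 = 48.5%, over the 45% base limit.
Reserves = 29,500/1,735 = 17.0 months ≥ 4
Employment 77 ≥ 24 months
48.5% falls in the override range (45%–49%), so the compensating-factor test applies.
Override check — reserves: 17.0 mo (ok); score: 718 (ok).
Both compensating conditions met → exception applies.

Approved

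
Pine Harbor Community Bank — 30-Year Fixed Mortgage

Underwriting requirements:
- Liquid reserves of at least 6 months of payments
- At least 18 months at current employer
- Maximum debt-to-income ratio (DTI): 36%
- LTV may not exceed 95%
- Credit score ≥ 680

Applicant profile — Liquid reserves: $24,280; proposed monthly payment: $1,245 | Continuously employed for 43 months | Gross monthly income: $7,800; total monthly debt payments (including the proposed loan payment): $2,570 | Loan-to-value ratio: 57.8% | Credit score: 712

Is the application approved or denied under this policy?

Approved

Reserves: 24,280 ÷ 1,245 = 19.5 months (meets 6-month minimum)
Employment 43 ≥ 18 months
DTI = 2,570/7,800 = 32.9% ≤ 36%
LTV 57.8% — within 95%
Credit score 712 ≥ 680 (meets)
All criteria satisfied.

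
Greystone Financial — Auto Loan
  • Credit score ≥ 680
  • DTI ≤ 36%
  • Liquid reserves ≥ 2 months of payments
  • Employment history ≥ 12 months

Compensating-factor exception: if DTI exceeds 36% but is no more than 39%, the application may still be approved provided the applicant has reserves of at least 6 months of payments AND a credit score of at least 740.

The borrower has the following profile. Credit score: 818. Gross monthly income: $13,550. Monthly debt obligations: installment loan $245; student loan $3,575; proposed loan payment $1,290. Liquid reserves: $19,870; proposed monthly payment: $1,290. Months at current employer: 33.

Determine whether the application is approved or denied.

Credit score 818 ≥ 680 (meets base)
Total debts = (245 + 3,575 + 1,290) = 5,110. DTI = 5,110/13,550 = 37.7% > 36% — standard DTI limit exceeded.
Liquid reserves cover 19,870/1,290 = 15.4 months — ≥ 2 required
Employment 33 ≥ 12 months
DTI 37.7% is within the 36%–39% exception band; checking compensating factors.
Override check — reserves: 15.4 mo (ok); score: 818 (ok).
Both override conditions satisfied; DTI exception granted.

Approved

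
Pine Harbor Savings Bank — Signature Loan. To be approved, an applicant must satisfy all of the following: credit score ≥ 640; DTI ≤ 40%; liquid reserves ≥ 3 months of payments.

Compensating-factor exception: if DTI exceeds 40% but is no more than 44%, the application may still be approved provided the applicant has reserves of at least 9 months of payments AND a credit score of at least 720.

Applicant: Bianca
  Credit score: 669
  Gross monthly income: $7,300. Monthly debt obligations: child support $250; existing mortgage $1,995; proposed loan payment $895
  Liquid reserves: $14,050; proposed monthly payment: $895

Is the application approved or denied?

Credit score 669 ≥ 640 (meets base)
Total debts = (250 + 1,995 + 895) = 3,140. DTI: 3,140 ÷ 7,300 = 43%, over the 40% base limit.
Reserves: 14,050 ÷ 895 = 15.7 months (meets 3-month minimum)
43% falls in the override range (40%–44%), so the compensating-factor test applies.
Override check — reserves: 15.7 mo (ok); score: 669 (below 720).
Override conditions not both satisfied; exception does not apply.

Denied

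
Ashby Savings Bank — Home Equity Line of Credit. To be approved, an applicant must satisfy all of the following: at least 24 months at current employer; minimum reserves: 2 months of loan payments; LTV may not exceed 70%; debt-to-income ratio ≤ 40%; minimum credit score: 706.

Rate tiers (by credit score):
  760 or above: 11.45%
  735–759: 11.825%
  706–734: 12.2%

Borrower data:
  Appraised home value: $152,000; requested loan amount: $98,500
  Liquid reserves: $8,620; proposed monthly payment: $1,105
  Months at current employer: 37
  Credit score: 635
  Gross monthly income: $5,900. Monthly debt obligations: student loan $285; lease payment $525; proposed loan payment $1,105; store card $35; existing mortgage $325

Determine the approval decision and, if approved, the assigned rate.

Denied

Credit score 635 < 706 (below minimum)
Reserves: 8,620 ÷ 1,105 = 7.8 months (meets 2-month minimum)
Loan-to-value = 98,500/152,000 = 64.8% — pass (70% max)
Employment 37 ≥ 24 months
Total monthly debts = (285 + 525 + 1,105 + 35 + 325) = 2,275. DTI: 2,275 ÷ 5,900 = 38.6%, within the 40% cap
Not all requirements met → denied.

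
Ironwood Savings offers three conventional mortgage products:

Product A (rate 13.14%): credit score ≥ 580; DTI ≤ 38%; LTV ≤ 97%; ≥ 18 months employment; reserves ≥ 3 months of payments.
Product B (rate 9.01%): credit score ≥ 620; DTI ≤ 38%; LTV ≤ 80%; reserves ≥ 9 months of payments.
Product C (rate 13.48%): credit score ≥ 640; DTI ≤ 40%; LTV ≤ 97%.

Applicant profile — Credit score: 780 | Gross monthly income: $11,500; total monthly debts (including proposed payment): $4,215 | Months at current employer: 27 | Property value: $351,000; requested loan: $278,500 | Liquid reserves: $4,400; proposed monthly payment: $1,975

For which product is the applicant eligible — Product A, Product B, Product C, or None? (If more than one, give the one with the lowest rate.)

DTI = 4,215/11,500 = 36.7%.
LTV = 278,500/351,000 = 79.3%.
Reserves = 4,400/1,975 = 2.2 months.
Product A: score 780 ≥ 580; DTI 36.7% ≤ 38%; LTV 79.3% ≤ 97%; employment 27 ≥ 18 mo; reserves 2.2 < 3 mo → does not qualify.
Product B: score 780 ≥ 620; DTI 36.7% ≤ 38%; LTV 79.3% ≤ 80%; reserves 2.2 < 9 mo → does not qualify.
Product C: score 780 ≥ 640; DTI 36.7% ≤ 40%; LTV 79.3% ≤ 97% → qualifies.

Product C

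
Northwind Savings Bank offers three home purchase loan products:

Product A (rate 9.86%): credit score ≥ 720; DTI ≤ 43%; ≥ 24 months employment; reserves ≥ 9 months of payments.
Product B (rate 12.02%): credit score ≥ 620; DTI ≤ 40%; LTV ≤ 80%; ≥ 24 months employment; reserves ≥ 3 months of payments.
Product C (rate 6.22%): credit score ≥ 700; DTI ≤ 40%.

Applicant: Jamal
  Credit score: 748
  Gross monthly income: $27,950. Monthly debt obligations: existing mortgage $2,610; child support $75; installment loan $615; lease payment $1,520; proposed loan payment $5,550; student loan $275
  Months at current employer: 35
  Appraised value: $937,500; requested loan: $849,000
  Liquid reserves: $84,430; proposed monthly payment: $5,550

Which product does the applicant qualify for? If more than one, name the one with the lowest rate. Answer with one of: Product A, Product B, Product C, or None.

Product C

Total debts = (2,610 + 75 + 615 + 1,520 + 5,550 + 275) = 10,645; DTI = 10,645/27,950 = 38.1%.
LTV = 849,000/937,500 = 90.6%.
Reserves = 84,430/5,550 = 15.2 months.
Product A: score 748 ≥ 720; DTI 38.1% ≤ 43%; employment 35 ≥ 24 mo; reserves 15.2 ≥ 9 mo → qualifies.
Product B: score 748 ≥ 620; DTI 38.1% ≤ 40%; LTV 90.6% > 80%; employment 35 ≥ 24 mo; reserves 15.2 ≥ 3 mo → does not qualify.
Product C: score 748 ≥ 700; DTI 38.1% ≤ 40% → qualifies.
Qualifying: Product A, Product C. Lowest rate is 6.22% → Product C.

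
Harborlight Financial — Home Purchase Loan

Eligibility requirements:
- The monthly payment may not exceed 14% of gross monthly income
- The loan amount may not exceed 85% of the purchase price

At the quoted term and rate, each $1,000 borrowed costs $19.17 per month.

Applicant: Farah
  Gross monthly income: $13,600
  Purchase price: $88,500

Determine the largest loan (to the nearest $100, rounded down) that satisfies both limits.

Payment cap: 14% × $13,600 = $1,904/month.
At $19.17 per $1,000, that supports 1,904/19.17 × 1,000 ≈ $99,321 → $99,300.
LTV cap: 85% × $88,500 = $75,225 → $75,200.
Binding constraint: loan-to-value.

$75,200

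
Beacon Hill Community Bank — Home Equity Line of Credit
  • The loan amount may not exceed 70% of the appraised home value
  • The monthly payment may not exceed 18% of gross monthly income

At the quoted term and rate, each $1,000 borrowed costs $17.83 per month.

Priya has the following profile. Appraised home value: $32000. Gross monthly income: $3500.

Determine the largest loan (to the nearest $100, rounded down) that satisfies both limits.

$22,400

Payment cap: 18% × $3,500 = $630/month.
At $17.83 per $1,000, that supports 630/17.83 × 1,000 ≈ $35,333 → $35,300.
LTV cap: 70% × $32,000 = $22,400 → $22,400.
Binding constraint: loan-to-value.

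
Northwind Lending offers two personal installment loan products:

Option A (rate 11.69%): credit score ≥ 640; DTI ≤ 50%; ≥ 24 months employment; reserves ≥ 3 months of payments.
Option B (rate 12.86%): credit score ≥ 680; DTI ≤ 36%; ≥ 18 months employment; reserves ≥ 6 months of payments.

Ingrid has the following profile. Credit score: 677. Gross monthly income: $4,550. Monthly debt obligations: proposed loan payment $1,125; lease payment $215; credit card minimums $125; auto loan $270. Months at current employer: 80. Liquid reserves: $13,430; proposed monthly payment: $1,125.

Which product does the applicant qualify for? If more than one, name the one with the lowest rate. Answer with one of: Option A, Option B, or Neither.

Option A

Total debts = (1,125 + 215 + 125 + 270) = 1,735; DTI = 1,735/4,550 = 38.1%.
Reserves = 13,430/1,125 = 11.9 months.
Option A: score 677 ≥ 640; DTI 38.1% ≤ 50%; employment 80 ≥ 24 mo; reserves 11.9 ≥ 3 mo → qualifies.
Option B: score 677 < 680; DTI 38.1% > 36%; employment 80 ≥ 18 mo; reserves 11.9 ≥ 6 mo → does not qualify.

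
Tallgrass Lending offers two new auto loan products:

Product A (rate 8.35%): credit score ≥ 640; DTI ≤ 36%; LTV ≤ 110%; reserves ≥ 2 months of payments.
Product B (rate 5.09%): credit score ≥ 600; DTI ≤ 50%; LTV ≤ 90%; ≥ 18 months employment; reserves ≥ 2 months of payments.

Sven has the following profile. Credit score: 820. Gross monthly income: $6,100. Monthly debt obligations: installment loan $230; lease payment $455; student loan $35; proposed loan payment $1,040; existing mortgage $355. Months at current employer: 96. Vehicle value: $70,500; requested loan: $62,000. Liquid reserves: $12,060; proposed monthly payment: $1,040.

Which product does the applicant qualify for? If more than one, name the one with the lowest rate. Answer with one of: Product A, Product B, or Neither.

Total debts = (230 + 455 + 35 + 1,040 + 355) = 2,115; DTI = 2,115/6,100 = 34.7%.
LTV = 62,000/70,500 = 87.9%.
Reserves = 12,060/1,040 = 11.6 months.
Product A: score 820 ≥ 640; DTI 34.7% ≤ 36%; LTV 87.9% ≤ 110%; reserves 11.6 ≥ 2 mo → qualifies.
Product B: score 820 ≥ 600; DTI 34.7% ≤ 50%; LTV 87.9% ≤ 90%; employment 96 ≥ 18 mo; reserves 11.6 ≥ 2 mo → qualifies.
Qualifying: Product A, Product B. Lowest rate is 5.09% → Product B.

Product B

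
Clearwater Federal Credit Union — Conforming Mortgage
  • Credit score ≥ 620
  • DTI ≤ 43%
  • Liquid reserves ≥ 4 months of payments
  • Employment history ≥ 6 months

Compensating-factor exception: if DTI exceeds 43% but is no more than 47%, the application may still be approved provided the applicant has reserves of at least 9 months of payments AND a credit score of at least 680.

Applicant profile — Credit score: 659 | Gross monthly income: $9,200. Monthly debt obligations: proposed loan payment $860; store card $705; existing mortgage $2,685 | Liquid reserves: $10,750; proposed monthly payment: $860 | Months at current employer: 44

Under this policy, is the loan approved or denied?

Credit score 659 ≥ 620 (meets base)
Total debts = (860 + 705 + 2,685) = 4,250. DTI = 4,250/9,200 = 46.2% > 43% — standard DTI limit exceeded.
Reserves = 10,750/860 = 12.5 months ≥ 4
Employment 44 ≥ 6 months
DTI 46.2% is within the 43%–47% exception band; checking compensating factors.
Override check — reserves: 12.5 mo (ok); score: 659 (below 680).
Compensating-factor requirement not fully met.

Denied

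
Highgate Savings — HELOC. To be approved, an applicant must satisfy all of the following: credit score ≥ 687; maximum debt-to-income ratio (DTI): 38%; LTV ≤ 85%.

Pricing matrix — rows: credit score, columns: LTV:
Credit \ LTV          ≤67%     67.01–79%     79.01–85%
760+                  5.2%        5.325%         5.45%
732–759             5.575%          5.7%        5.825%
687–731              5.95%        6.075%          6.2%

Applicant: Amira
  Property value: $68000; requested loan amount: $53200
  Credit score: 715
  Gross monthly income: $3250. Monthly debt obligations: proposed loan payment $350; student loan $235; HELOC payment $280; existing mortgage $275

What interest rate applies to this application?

Credit score 715 ≥ 687; Total monthly debts = (350 + 235 + 280 + 275) = 1,140. DTI: 1,140 ÷ 3,250 = 35.1%, within the 38% cap
LTV = 53,200/68,000 = 78.2% ≤ 85%
Score 715 is in the 687–731 band; LTV 78.2% is in the 67.01–79% band → 6.075%.

6.075%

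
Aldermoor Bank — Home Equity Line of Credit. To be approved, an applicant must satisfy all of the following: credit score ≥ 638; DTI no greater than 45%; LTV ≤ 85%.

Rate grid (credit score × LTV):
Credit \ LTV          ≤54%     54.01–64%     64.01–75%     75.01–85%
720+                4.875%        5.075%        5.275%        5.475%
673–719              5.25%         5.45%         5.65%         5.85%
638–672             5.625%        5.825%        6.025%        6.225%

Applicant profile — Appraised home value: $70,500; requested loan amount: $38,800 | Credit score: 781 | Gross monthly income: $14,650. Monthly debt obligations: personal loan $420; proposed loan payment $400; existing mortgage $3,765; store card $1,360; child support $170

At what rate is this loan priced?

Credit score 781 ≥ 638; Total monthly debts = (420 + 400 + 3,765 + 1,360 + 170) = 6,115. DTI = 6,115/14,650 = 41.7% ≤ 45%
LTV = 38,800/70,500 = 55% ≤ 85%
Credit 781 → row 720+; LTV 55% → column 54.01–64%. Grid cell → 5.075%.

5.075%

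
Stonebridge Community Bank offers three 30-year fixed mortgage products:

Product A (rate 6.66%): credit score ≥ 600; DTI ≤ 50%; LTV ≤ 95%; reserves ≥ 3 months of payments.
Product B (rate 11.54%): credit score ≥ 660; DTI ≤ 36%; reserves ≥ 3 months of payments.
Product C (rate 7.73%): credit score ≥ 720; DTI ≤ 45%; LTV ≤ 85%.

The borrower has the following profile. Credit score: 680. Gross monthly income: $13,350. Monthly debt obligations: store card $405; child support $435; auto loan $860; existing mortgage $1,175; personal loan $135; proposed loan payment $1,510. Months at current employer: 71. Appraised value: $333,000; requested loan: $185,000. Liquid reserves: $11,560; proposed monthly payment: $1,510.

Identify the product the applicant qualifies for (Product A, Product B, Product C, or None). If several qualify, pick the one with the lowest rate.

Total debts = (405 + 435 + 860 + 1,175 + 135 + 1,510) = 4,520; DTI = 4,520/13,350 = 33.9%.
LTV = 185,000/333,000 = 55.6%.
Reserves = 11,560/1,510 = 7.7 months.
Product A: score 680 ≥ 600; DTI 33.9% ≤ 50%; LTV 55.6% ≤ 95%; reserves 7.7 ≥ 3 mo → qualifies.
Product B: score 680 ≥ 660; DTI 33.9% ≤ 36%; reserves 7.7 ≥ 3 mo → qualifies.
Product C: score 680 < 720; DTI 33.9% ≤ 45%; LTV 55.6% ≤ 85% → does not qualify.
Qualifying: Product A, Product B. Lowest rate is 6.66% → Product A.

Product A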